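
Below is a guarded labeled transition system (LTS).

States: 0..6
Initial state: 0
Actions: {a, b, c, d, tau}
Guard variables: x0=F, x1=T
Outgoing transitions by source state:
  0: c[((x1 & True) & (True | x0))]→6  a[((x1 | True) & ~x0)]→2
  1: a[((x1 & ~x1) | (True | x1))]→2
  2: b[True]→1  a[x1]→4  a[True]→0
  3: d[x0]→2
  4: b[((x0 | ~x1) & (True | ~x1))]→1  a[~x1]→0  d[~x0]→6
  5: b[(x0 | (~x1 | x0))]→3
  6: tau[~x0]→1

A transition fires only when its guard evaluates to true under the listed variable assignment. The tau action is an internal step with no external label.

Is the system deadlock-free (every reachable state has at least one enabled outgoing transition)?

Answer: DEADLOCK-FREE

Trace:
Reachable = {0,1,2,4,6}
  0: a→2  c→6  [deg 2]
  1: a→2  [deg 1]
  2: a→0  a→4  b→1  [deg 3]
  4: d→6  [deg 1]
  6: tau→1  [deg 1]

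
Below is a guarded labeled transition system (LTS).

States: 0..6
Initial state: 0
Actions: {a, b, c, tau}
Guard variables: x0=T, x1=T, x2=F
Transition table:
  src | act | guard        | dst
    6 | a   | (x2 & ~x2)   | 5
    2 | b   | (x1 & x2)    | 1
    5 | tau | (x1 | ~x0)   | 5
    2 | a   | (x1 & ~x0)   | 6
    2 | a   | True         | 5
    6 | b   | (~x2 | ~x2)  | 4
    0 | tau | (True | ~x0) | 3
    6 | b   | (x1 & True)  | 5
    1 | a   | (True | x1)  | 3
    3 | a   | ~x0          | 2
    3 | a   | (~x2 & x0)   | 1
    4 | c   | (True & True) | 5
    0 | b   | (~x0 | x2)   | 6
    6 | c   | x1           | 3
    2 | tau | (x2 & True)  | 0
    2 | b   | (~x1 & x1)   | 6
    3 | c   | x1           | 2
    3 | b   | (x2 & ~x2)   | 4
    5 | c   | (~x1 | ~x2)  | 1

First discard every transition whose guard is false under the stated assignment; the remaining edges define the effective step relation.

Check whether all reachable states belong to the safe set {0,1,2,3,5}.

Safe = {0,1,2,3,5}
R = {0,1,2,3,5}
  0: ✓
  1: ✓
  2: ✓
  3: ✓
  5: ✓

Answer: INVARIANT HOLDS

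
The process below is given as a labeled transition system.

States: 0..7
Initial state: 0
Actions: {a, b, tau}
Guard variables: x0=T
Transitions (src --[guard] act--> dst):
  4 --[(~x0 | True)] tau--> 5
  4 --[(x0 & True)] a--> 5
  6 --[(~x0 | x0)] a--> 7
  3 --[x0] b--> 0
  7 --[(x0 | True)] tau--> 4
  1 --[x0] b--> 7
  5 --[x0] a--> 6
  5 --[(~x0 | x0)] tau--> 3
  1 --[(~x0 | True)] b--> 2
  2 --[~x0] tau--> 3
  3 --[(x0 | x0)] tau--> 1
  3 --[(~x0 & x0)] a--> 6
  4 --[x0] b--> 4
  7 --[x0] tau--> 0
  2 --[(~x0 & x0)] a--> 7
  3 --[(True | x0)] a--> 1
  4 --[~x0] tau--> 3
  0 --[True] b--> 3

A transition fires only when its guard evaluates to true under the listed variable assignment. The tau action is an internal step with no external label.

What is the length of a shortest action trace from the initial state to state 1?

Answer: 2

Analysis:
Layered search for 1:
  depth 0: {0}
  depth 1: {3}
  depth 2: {1}
first hit 1 at d=2 via b·a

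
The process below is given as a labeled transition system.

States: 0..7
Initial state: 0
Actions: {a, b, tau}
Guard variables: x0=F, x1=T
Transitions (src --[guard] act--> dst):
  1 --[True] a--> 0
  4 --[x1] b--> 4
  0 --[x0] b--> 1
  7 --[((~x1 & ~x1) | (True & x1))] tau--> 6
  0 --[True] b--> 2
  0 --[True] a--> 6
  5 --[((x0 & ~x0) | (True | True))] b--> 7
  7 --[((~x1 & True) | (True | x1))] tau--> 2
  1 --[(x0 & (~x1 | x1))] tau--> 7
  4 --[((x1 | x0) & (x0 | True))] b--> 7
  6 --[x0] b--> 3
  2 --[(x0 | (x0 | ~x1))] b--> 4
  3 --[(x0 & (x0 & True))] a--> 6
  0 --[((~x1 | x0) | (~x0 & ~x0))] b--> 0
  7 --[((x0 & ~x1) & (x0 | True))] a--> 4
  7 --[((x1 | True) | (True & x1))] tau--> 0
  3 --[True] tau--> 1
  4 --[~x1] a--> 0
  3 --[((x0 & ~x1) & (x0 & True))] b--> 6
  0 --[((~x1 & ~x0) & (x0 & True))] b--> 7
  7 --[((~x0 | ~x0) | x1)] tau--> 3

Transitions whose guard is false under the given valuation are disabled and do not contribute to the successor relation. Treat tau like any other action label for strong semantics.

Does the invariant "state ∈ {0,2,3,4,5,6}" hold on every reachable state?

Answer: INVARIANT HOLDS

Working:
Inv-set: {0,2,3,4,5,6}
Reach set: {0,2,6}
  0: safe
  2: safe
  6: safe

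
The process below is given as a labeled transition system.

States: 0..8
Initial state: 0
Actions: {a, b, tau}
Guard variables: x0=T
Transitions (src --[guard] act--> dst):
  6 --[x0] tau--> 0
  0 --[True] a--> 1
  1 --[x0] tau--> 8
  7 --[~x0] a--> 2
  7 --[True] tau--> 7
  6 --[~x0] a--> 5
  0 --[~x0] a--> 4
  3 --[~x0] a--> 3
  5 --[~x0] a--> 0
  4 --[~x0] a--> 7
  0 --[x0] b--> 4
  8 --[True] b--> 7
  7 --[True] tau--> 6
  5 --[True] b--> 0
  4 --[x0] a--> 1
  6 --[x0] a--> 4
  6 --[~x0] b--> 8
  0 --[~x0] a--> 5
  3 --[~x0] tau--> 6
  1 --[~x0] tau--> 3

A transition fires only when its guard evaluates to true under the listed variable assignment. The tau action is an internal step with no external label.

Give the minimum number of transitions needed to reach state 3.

Answer: UNREACHABLE

Trace:
BFS to 3:
  Layer 0: {0}
  Layer 1: {1,4}
  Layer 2: {8}
  Layer 3: {7}
  Layer 4: {6}
3 never appears.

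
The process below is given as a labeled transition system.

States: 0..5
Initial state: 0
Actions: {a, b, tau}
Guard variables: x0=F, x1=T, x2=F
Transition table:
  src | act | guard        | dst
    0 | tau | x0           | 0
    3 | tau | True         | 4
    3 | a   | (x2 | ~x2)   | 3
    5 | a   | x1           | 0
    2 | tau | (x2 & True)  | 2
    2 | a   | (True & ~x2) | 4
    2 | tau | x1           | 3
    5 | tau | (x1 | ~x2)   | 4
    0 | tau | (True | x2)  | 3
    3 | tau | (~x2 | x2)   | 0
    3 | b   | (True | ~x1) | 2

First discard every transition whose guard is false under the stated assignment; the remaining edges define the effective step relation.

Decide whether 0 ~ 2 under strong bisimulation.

Answer: NOT BISIMILAR

Working:
Compute ~ classes (split until stable):
  round 0: {{0,1,2,3,4,5}}
  round 1: {{0},{1,4},{2,5},{3}}
  round 2: {{0},{1,4},{2},{3},{5}}
5 equivalence class(es) (converged in 3)
0∈{0}, 2∈{2}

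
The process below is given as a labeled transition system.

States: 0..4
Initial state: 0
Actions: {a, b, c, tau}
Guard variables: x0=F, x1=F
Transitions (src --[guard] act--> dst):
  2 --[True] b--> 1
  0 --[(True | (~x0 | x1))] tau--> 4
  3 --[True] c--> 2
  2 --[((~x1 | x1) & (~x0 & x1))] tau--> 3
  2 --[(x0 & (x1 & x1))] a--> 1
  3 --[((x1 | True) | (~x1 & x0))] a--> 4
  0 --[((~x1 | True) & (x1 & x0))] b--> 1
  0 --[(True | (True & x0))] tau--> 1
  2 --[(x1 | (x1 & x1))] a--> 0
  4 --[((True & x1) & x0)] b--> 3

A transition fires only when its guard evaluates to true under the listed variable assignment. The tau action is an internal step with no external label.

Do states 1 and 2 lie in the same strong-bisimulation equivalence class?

Answer: NOT BISIMILAR

Trace:
Compute ~ classes (split until stable):
  P[0] = {{0,1,2,3,4}}
  P[1] = {{0},{1,4},{2},{3}}
4 equivalence class(es) (converged in 2)
1∈{1,4}, 2∈{2}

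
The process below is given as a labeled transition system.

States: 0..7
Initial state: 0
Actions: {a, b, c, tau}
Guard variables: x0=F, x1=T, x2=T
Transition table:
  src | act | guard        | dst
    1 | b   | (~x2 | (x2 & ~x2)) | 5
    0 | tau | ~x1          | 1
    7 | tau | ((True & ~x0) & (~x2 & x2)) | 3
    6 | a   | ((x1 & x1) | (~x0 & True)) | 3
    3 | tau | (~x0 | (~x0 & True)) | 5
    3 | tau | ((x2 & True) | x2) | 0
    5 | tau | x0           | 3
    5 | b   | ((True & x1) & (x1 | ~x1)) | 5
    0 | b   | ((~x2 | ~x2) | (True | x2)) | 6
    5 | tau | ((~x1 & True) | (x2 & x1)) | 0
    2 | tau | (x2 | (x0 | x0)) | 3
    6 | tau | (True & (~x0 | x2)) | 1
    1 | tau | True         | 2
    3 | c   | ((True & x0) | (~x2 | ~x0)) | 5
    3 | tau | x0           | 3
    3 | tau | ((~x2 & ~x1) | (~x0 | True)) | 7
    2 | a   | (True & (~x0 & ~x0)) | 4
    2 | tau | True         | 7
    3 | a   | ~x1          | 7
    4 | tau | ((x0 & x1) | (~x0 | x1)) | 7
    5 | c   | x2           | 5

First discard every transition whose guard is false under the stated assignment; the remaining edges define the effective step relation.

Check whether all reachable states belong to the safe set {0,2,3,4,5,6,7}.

Safe = {0,2,3,4,5,6,7}
Reach set: {0,1,2,3,4,5,6,7}
  0: safe
  1: ✗ unsafe
  2: safe
  3: safe
  4: safe
  5: safe
  6: safe
  7: safe
counterexample path to 1: b·tau

Answer: INVARIANT VIOLATED at state 1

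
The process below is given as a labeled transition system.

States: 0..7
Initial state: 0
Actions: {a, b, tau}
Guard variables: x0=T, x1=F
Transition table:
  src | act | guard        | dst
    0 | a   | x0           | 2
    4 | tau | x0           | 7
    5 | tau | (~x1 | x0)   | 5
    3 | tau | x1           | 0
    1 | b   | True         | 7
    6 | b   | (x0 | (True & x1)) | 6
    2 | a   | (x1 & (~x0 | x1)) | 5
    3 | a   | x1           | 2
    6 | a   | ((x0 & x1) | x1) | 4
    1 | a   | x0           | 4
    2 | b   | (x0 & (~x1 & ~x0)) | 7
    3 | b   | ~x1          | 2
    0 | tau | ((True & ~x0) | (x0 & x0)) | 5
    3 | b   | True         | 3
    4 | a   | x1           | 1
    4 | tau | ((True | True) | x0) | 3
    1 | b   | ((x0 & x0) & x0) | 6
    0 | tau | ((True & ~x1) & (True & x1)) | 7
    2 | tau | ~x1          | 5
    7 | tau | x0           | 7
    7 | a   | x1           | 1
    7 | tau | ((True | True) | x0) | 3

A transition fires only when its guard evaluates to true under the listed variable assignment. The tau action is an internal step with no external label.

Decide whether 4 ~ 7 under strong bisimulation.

Refine partition for ~:
  round 0: {{0,1,2,3,4,5,6,7}}
  round 1: {{0},{1},{2,4,5,7},{3,6}}
  round 2: {{0},{1},{2,5},{3},{4,7},{6}}
6 equivalence class(es) (converged in 3)
[4]={4,7}  [7]={4,7}

Answer: BISIMILAR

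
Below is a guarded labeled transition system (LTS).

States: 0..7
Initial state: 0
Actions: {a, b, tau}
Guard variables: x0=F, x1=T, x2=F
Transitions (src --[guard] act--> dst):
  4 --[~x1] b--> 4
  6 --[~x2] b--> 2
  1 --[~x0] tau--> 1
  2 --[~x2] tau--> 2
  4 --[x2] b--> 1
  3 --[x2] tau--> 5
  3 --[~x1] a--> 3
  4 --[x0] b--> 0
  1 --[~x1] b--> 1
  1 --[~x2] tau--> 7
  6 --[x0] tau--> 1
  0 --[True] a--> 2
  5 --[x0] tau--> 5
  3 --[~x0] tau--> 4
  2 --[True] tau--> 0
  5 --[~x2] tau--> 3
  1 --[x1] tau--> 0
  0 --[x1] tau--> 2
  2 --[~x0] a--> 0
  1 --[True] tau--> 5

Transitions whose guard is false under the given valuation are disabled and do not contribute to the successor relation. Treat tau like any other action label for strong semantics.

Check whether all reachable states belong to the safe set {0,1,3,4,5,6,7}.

Safe = {0,1,3,4,5,6,7}
Reach set: {0,2}
  0: safe
  2: outside
witness against invariant: a → 2

Answer: INVARIANT VIOLATED at state 2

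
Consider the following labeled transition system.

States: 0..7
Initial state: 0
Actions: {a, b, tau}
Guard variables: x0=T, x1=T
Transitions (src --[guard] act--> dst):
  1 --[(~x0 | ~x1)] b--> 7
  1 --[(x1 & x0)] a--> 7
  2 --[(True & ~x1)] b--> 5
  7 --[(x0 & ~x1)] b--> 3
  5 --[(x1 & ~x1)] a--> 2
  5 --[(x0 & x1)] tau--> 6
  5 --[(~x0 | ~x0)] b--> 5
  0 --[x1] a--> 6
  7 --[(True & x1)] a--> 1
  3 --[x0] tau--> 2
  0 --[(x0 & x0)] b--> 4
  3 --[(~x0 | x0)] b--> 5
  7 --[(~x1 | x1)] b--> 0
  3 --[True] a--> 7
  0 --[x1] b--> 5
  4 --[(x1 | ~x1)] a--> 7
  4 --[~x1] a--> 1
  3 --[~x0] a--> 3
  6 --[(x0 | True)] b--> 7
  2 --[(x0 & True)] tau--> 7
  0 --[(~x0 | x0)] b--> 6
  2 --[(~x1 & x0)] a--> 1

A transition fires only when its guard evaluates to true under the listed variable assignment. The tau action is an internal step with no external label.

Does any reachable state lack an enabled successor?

R = {0,1,4,5,6,7}
  0: a→6  b→4  b→5  b→6  [4 exit(s)]
  1: a→7  [1 exit(s)]
  4: a→7  [1 exit(s)]
  5: tau→6  [1 exit(s)]
  6: b→7  [1 exit(s)]
  7: a→1  b→0  [2 exit(s)]

Answer: DEADLOCK-FREE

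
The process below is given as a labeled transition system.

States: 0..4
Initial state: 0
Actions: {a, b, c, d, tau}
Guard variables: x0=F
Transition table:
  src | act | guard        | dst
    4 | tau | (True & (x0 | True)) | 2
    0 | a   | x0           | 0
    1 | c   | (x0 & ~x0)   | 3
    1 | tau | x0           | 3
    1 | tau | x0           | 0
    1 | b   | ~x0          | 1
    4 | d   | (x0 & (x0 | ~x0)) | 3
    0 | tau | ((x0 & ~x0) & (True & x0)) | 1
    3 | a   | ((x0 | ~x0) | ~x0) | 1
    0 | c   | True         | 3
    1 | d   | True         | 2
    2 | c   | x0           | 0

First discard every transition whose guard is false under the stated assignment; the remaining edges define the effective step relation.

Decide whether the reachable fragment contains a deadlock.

Answer: DEADLOCK at state 2

Trace:
R = {0,1,2,3}
  0: c→3  [1 exit(s)]
  1: b→1  d→2  [2 exit(s)]
  2: ∅  [no exit]
  3: a→1  [1 exit(s)]
Path to 2: c·a·d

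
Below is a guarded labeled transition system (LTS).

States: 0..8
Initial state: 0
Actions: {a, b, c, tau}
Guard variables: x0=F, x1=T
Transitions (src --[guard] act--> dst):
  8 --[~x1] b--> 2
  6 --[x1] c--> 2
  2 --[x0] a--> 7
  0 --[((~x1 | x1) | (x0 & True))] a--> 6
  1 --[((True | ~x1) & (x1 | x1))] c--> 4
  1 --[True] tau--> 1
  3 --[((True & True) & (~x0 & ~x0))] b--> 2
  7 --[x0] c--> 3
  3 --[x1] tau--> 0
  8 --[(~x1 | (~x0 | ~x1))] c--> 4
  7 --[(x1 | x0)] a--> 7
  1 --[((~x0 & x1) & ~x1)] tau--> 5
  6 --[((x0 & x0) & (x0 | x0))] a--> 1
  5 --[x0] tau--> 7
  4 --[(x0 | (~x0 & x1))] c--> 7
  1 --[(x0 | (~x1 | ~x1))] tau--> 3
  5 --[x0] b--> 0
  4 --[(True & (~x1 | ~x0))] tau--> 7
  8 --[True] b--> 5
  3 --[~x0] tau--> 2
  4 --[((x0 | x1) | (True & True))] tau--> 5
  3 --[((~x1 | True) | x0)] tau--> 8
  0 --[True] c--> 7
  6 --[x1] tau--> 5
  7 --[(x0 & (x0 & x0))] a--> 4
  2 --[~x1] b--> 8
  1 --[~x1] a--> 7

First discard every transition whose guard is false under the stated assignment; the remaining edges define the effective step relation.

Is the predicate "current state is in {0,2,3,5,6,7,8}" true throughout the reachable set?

Inv-set: {0,2,3,5,6,7,8}
R = {0,2,5,6,7}
  0: ✓
  2: ✓
  5: ✓
  6: ✓
  7: ✓

Answer: INVARIANT HOLDS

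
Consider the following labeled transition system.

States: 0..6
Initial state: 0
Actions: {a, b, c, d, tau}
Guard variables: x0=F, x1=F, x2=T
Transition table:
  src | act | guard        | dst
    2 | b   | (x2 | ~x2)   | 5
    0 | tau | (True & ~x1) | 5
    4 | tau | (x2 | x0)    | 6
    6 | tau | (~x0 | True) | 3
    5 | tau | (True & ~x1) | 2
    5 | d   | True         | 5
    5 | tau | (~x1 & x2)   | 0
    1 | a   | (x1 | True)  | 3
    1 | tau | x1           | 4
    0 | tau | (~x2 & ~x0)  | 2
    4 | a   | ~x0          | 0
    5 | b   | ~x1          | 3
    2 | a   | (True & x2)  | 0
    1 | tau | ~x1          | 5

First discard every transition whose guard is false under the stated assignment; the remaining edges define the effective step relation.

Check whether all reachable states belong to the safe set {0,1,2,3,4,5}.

Answer: INVARIANT HOLDS

Trace:
Inv-set: {0,1,2,3,4,5}
R = {0,2,3,5}
  0: ✓
  2: ✓
  3: ✓
  5: ✓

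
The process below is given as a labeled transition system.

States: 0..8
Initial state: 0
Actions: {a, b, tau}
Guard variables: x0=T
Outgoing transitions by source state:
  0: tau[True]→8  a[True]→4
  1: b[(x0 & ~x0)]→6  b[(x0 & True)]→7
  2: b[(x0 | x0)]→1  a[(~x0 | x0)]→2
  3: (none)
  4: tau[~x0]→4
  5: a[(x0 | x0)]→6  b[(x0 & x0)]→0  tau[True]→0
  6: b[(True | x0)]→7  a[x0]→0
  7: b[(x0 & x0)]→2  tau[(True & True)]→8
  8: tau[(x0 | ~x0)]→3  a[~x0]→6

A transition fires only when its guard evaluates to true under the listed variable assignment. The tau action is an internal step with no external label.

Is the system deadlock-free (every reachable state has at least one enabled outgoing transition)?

Answer: DEADLOCK at state 3

Trace:
R = {0,3,4,8}
  0: a→4  tau→8  [deg 2]
  3: ∅  [no exit]
  4: ∅  [no exit]
  8: tau→3  [deg 1]
Path to 3: tau·tau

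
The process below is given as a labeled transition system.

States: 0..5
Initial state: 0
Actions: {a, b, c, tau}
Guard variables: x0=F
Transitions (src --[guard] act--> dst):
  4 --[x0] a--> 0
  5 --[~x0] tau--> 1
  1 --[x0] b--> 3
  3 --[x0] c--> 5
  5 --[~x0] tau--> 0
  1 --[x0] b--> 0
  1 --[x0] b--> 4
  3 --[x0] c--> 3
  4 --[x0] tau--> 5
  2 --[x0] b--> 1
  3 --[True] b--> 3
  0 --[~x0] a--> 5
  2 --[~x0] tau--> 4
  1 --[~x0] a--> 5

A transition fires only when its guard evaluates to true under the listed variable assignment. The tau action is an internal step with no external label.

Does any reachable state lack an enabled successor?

Reachable = {0,1,5}
  0: a→5  [1 out]
  1: a→5  [1 out]
  5: tau→0  tau→1  [2 out]

Answer: DEADLOCK-FREE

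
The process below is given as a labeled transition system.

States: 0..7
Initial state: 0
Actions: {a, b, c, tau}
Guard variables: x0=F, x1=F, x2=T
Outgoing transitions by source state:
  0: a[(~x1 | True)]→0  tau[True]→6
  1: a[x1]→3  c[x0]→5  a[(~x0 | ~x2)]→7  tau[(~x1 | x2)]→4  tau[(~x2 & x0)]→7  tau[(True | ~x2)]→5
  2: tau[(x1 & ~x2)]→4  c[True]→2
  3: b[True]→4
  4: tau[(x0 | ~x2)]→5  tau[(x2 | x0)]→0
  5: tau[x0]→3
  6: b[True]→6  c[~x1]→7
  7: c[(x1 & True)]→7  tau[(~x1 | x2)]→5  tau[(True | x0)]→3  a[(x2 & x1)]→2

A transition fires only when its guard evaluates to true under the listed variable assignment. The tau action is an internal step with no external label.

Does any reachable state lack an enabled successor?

Reachable = {0,3,4,5,6,7}
  0: a→0  tau→6  [deg 2]
  3: b→4  [deg 1]
  4: tau→0  [deg 1]
  5: ∅  [no exit]
  6: b→6  c→7  [deg 2]
  7: tau→3  tau→5  [deg 2]
Path to 5: tau·c·tau

Answer: DEADLOCK at state 5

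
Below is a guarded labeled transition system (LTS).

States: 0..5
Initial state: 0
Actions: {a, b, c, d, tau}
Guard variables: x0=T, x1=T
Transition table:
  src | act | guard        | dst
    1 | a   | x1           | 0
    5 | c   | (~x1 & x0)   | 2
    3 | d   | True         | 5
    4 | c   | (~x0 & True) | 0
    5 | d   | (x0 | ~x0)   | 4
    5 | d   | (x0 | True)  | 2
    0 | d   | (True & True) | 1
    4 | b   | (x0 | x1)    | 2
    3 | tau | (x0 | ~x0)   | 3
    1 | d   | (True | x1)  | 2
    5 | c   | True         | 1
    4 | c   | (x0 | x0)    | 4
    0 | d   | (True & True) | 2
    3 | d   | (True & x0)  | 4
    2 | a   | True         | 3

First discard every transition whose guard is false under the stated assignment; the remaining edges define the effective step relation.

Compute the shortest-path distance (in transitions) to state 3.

Answer: 2

Trace:
Breadth-first toward 3:
  depth 0: {0}
  depth 1: {1,2}
  depth 2: {3}
depth(3)=2, e.g. d·a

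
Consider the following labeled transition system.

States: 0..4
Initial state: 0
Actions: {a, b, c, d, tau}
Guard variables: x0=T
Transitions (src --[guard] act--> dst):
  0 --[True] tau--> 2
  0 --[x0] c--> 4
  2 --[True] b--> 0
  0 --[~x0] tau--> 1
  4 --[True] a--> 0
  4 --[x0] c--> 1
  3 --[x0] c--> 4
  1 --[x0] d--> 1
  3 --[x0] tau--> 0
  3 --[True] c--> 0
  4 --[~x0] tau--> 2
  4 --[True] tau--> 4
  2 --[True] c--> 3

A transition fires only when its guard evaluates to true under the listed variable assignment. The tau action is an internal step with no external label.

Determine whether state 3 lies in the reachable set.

Guard filter leaves 11 enabled edge(s).
depth 0: {0}
depth 1: {2,4}  cumulative {0,2,4}
depth 2: {1,3}  cumulative {0,1,2,3,4}
Reachable = {0,1,2,3,4}
Path to 3: tau·c

Answer: REACHABLE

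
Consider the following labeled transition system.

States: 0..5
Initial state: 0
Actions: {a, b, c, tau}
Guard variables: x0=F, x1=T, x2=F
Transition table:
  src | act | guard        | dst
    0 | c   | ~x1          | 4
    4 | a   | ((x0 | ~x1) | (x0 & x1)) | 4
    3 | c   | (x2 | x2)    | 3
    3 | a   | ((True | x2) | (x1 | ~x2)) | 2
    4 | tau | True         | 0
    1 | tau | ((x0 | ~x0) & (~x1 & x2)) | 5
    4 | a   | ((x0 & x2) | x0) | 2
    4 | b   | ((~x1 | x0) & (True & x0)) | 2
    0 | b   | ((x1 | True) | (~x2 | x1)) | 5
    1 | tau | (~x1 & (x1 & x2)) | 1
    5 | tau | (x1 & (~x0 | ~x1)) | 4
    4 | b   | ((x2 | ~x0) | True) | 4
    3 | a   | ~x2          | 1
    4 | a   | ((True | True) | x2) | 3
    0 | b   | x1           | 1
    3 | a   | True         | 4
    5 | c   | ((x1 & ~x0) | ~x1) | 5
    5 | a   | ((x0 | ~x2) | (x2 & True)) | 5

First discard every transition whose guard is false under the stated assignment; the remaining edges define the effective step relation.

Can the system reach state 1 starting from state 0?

After dropping false guards: 11 live edges.
depth 0: {0}
depth 1: {1,5}  cumulative {0,1,5}
depth 2: {4}  cumulative {0,1,4,5}
depth 3: {3}  cumulative {0,1,3,4,5}
depth 4: {2}  cumulative {0,1,2,3,4,5}
R = {0,1,2,3,4,5}
Path to 1: b

Answer: REACHABLE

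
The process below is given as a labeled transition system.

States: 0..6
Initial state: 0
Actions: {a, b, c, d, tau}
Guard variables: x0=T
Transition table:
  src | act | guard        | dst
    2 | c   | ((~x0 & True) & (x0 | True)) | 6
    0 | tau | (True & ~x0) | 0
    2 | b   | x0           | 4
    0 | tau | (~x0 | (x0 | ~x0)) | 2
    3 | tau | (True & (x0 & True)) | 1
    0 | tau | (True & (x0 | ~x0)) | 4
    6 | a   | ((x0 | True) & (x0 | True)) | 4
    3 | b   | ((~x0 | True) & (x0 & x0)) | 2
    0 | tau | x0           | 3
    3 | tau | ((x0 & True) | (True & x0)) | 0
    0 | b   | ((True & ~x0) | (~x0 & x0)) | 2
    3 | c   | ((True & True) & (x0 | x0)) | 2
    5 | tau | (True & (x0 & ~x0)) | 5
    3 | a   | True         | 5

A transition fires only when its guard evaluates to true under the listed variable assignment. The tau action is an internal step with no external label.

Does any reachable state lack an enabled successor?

Reach set: {0,1,2,3,4,5}
  0: tau→2  tau→3  tau→4  [3 exit(s)]
  1: ∅  [STUCK]
  2: b→4  [1 exit(s)]
  3: a→5  b→2  c→2  tau→0  tau→1  [5 exit(s)]
  4: ∅  [STUCK]
  5: ∅  [STUCK]
witness 1: tau·tau

Answer: DEADLOCK at state 1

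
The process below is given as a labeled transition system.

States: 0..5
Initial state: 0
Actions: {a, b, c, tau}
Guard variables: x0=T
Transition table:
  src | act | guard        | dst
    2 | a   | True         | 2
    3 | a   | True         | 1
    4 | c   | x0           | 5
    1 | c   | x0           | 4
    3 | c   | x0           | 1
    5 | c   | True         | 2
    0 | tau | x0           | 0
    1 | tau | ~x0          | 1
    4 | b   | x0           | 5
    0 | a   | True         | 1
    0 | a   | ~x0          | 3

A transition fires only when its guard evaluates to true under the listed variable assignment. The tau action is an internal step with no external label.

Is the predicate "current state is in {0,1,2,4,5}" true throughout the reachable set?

Answer: INVARIANT HOLDS

Working:
Safe = {0,1,2,4,5}
R = {0,1,2,4,5}
  0: ok
  1: ok
  2: ok
  4: ok
  5: ok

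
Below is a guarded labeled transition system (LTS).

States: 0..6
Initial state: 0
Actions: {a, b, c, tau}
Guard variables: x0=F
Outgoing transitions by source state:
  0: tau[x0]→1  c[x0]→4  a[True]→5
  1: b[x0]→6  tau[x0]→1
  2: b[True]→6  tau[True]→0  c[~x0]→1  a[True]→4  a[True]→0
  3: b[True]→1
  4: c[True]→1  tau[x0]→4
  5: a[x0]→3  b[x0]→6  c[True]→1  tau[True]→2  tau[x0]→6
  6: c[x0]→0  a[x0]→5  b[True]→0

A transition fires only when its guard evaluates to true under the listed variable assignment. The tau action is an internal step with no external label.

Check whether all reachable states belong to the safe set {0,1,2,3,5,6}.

Answer: INVARIANT VIOLATED at state 4

Trace:
Safe = {0,1,2,3,5,6}
R = {0,1,2,4,5,6}
  0: safe
  1: safe
  2: safe
  4: ✗ unsafe
  5: safe
  6: safe
counterexample path to 4: a·tau·a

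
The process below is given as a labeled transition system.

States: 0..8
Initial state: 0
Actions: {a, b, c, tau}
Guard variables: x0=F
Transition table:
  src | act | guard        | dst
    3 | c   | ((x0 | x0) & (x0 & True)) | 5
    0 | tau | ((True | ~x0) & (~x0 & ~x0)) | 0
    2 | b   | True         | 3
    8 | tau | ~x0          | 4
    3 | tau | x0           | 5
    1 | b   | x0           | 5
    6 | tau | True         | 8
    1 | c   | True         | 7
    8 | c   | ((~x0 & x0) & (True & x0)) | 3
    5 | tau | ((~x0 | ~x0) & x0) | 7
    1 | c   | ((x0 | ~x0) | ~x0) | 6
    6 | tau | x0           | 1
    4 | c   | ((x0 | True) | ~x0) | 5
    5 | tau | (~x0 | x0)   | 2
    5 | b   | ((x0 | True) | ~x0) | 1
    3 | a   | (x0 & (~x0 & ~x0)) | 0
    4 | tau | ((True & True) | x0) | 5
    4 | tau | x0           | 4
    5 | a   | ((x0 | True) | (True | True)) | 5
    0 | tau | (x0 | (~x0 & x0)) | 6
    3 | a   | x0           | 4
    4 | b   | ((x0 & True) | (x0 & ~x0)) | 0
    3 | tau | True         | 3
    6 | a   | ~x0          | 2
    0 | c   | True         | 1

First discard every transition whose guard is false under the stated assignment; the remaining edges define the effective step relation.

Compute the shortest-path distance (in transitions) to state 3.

Answer: 4

Trace:
BFS to 3:
  depth 0: {0}
  depth 1: {1}
  depth 2: {6,7}
  depth 3: {2,8}
  depth 4: {3,4}
first hit 3 at d=4 via c·c·a·b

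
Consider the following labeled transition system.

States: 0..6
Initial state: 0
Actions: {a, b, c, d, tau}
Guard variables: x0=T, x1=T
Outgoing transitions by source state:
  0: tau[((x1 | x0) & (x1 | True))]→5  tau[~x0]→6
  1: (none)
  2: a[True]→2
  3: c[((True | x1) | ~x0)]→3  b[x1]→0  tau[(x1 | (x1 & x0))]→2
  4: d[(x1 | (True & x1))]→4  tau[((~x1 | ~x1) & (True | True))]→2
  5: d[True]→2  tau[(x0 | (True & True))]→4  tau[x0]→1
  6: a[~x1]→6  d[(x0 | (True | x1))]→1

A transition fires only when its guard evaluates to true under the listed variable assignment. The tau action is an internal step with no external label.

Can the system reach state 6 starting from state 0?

Answer: UNREACHABLE

Trace:
10 transition(s) survive guard evaluation.
depth 0: {0}
depth 1: {5}  total {0,5}
depth 2: {1,2,4}  total {0,1,2,4,5}
Reach set: {0,1,2,4,5}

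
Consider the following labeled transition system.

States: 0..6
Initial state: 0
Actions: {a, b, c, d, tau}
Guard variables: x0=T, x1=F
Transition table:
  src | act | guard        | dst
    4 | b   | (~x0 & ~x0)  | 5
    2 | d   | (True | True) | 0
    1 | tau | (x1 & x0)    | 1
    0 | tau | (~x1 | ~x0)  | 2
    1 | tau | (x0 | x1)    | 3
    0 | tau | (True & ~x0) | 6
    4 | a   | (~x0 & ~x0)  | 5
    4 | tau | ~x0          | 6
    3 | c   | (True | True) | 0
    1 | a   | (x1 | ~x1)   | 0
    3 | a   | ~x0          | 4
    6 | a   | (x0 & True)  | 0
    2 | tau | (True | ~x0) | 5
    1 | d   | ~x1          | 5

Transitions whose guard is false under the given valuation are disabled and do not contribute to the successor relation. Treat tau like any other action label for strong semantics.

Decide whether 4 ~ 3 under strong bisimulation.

Answer: NOT BISIMILAR

Trace:
Compute ~ classes (split until stable):
  π0 = {{0,1,2,3,4,5,6}}
  π1 = {{0},{1},{2},{3},{4,5},{6}}
Fixed point at round 2; 6 class(es).
[4]={4,5}  [3]={3}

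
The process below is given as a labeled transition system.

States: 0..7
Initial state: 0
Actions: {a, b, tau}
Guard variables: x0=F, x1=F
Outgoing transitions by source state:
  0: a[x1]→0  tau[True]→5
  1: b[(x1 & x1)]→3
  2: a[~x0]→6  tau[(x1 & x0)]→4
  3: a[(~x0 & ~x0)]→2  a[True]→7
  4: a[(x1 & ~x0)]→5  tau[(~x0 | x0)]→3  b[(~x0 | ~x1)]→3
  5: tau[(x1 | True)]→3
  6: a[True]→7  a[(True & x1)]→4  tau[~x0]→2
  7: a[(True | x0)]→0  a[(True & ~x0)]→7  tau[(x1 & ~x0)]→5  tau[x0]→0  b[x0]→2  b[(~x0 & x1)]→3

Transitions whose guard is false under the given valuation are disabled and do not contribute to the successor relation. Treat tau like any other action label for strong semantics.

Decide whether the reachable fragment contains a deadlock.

Answer: DEADLOCK-FREE

Working:
Reach set: {0,2,3,5,6,7}
  0: tau→5  [deg 1]
  2: a→6  [deg 1]
  3: a→2  a→7  [deg 2]
  5: tau→3  [deg 1]
  6: a→7  tau→2  [deg 2]
  7: a→0  a→7  [deg 2]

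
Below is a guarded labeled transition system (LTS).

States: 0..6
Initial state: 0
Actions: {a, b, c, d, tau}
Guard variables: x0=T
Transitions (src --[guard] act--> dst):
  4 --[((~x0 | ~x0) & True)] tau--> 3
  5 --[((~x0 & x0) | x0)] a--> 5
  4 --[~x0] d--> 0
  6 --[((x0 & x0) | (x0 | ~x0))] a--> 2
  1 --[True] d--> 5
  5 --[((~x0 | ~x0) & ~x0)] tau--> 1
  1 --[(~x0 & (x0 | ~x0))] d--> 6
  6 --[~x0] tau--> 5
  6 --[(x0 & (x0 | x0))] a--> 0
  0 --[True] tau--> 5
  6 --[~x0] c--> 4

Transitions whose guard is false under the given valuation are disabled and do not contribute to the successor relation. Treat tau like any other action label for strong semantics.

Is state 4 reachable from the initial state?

5 transition(s) survive guard evaluation.
Layer 0: {0}
Layer 1: {5}  now seen {0,5}
R = {0,5}

Answer: UNREACHABLE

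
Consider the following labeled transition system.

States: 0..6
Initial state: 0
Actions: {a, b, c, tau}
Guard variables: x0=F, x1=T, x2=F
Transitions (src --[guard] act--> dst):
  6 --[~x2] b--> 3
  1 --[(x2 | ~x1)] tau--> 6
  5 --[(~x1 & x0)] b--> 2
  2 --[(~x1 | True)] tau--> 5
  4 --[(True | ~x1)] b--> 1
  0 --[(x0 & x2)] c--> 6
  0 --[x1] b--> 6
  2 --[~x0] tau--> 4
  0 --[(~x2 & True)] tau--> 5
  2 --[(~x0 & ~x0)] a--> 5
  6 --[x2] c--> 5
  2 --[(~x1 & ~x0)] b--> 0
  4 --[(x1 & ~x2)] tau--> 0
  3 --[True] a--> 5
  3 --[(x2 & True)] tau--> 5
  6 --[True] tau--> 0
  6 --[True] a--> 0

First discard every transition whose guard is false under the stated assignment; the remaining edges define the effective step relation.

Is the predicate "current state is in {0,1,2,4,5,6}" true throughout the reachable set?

Answer: INVARIANT VIOLATED at state 3

Working:
Allowed set {0,1,2,4,5,6}
Reach set: {0,3,5,6}
  0: ok
  3: ✗ unsafe
  5: ok
  6: ok
reach 3 via b·b — violates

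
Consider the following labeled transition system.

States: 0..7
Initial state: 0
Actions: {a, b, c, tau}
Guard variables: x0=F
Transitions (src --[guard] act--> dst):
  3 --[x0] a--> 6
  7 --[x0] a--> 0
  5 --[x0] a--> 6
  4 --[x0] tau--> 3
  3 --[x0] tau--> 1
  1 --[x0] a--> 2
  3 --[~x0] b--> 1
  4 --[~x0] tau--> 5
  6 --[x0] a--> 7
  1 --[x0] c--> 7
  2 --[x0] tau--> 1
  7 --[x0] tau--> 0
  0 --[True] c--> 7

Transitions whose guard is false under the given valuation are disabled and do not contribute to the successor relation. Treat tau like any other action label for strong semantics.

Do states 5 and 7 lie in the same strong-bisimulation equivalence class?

Compute ~ classes (split until stable):
  P[0] = {{0,1,2,3,4,5,6,7}}
  P[1] = {{0},{1,2,5,6,7},{3},{4}}
stable after 2 split(s): 4 block(s)
class of 5: {1,2,5,6,7}; class of 7: {1,2,5,6,7}

Answer: BISIMILAR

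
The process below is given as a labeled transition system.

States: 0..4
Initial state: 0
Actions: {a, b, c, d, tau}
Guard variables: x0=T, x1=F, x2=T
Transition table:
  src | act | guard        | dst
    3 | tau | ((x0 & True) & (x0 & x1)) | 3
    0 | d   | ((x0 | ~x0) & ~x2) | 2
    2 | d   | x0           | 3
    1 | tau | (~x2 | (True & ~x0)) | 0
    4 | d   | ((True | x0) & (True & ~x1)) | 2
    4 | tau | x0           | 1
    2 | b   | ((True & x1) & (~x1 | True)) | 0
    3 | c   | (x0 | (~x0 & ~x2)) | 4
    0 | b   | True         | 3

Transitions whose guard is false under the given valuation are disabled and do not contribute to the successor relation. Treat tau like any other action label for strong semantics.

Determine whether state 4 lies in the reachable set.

Answer: REACHABLE

Analysis:
5 transition(s) survive guard evaluation.
L0 = {0}
L1 = {3}  total {0,3}
L2 = {4}  total {0,3,4}
L3 = {1,2}  total {0,1,2,3,4}
Reachable = {0,1,2,3,4}
trace reaching 4: b·c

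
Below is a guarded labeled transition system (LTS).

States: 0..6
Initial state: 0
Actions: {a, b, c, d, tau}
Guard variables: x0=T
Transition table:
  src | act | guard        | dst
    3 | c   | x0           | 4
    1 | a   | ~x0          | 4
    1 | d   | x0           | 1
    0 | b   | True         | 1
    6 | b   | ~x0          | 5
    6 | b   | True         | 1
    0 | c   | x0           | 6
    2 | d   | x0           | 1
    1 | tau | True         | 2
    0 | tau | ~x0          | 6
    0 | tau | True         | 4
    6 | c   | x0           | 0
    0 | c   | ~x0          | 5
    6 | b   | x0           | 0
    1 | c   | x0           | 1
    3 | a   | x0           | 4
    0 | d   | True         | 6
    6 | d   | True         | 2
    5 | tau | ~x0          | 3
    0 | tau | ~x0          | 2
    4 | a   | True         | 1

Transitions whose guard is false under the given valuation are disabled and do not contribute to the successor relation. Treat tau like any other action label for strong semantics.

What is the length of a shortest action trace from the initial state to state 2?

Layered search for 2:
  Layer 0: {0}
  Layer 1: {1,4,6}
  Layer 2: {2}
first hit 2 at d=2 via b·tau

Answer: 2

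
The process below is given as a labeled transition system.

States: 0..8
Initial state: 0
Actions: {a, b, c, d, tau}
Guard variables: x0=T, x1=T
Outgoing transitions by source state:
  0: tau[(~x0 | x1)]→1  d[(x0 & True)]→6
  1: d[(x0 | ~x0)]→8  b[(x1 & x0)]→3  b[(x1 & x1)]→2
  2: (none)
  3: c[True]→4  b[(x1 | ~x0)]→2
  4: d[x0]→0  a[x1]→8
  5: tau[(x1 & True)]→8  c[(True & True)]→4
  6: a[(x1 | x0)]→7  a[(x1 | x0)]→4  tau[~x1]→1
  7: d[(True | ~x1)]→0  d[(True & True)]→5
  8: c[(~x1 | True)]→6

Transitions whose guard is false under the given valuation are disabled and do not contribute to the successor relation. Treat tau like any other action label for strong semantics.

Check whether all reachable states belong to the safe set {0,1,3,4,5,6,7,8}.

Inv-set: {0,1,3,4,5,6,7,8}
R = {0,1,2,3,4,5,6,7,8}
  0: ✓
  1: ✓
  2: VIOLATES
  3: ✓
  4: ✓
  5: ✓
  6: ✓
  7: ✓
  8: ✓
counterexample path to 2: tau·b

Answer: INVARIANT VIOLATED at state 2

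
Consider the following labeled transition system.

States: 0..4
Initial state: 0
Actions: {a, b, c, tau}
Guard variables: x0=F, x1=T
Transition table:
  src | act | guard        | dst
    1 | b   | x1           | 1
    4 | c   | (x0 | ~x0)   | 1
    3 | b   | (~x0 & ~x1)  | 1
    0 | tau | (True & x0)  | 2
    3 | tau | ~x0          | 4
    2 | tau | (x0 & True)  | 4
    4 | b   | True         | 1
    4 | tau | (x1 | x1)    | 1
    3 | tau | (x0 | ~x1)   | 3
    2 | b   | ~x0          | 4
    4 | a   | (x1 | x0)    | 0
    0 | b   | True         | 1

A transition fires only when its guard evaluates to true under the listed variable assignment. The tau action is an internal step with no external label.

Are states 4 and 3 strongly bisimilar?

Refine partition for ~:
  P[0] = {{0,1,2,3,4}}
  P[1] = {{0,1,2},{3},{4}}
  P[2] = {{0,1},{2},{3},{4}}
4 equivalence class(es) (converged in 3)
[4]={4}  [3]={3}

Answer: NOT BISIMILAR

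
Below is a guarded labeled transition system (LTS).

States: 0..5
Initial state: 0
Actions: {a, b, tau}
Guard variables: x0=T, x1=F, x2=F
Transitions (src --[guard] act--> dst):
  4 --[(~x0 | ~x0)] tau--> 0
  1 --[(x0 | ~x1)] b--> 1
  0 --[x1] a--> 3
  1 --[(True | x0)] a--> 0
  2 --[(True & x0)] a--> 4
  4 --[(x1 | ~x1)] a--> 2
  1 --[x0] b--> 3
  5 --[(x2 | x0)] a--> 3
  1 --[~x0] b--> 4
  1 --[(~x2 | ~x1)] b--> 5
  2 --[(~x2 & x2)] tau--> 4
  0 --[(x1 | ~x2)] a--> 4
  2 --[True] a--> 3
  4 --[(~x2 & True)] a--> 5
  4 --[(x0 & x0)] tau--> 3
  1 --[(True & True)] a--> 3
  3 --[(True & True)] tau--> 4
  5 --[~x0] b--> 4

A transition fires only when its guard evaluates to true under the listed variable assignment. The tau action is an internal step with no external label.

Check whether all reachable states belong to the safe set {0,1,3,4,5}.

Answer: INVARIANT VIOLATED at state 2

Trace:
Safe = {0,1,3,4,5}
R = {0,2,3,4,5}
  0: ✓
  2: ✗ unsafe
  3: ✓
  4: ✓
  5: ✓
witness against invariant: a·a → 2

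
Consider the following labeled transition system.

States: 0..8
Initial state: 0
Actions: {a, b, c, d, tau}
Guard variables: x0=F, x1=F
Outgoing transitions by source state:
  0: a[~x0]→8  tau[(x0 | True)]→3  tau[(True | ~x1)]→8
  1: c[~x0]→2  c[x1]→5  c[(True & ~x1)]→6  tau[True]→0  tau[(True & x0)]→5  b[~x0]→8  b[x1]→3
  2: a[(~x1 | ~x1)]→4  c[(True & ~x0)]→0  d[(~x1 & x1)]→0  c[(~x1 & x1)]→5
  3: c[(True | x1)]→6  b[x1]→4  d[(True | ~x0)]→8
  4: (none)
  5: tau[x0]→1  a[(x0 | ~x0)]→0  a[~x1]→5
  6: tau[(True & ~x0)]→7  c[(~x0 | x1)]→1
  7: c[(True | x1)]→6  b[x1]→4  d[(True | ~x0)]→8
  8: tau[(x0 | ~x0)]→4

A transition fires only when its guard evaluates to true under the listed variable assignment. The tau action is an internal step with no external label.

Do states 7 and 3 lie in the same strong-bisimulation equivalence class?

Answer: BISIMILAR

Trace:
Compute ~ classes (split until stable):
  P[0] = {{0,1,2,3,4,5,6,7,8}}
  P[1] = {{0},{1},{2},{3,7},{4},{5},{6},{8}}
8 equivalence class(es) (converged in 2)
7∈{3,7}, 3∈{3,7}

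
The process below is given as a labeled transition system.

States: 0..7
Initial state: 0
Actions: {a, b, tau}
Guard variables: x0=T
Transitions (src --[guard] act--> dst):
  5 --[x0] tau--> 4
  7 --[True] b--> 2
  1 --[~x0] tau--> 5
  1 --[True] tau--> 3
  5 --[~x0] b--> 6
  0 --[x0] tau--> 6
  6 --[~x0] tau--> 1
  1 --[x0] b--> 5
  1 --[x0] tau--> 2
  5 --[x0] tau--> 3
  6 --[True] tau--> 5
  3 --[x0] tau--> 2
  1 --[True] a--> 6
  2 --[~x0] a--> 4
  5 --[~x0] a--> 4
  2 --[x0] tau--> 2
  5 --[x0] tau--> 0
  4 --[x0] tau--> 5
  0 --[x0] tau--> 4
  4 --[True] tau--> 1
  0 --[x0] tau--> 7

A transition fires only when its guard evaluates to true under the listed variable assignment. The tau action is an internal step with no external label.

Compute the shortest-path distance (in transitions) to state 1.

Answer: 2

Working:
BFS to 1:
  Layer 0: {0}
  Layer 1: {4,6,7}
  Layer 2: {1,2,5}
1 enters at depth 2; path tau·tau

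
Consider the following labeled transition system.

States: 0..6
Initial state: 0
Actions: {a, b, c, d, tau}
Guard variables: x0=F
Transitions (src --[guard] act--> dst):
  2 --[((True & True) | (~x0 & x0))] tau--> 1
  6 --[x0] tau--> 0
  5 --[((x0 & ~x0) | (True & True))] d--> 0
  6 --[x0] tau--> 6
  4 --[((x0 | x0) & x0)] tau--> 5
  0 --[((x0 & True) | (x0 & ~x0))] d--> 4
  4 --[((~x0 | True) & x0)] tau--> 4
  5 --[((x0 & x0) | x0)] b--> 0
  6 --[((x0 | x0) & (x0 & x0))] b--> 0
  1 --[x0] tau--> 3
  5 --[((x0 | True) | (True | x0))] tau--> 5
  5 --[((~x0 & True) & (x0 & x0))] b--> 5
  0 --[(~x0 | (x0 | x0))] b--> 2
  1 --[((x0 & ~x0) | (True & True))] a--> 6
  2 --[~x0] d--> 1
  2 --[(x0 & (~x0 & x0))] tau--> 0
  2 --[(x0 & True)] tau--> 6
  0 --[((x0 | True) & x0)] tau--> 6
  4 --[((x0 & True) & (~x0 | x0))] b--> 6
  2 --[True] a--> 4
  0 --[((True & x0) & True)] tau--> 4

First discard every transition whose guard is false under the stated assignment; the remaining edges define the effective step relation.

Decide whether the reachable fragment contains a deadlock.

Reachable = {0,1,2,4,6}
  0: b→2  [1 out]
  1: a→6  [1 out]
  2: a→4  d→1  tau→1  [3 out]
  4: ∅  [STUCK]
  6: ∅  [STUCK]
witness 4: b·a

Answer: DEADLOCK at state 4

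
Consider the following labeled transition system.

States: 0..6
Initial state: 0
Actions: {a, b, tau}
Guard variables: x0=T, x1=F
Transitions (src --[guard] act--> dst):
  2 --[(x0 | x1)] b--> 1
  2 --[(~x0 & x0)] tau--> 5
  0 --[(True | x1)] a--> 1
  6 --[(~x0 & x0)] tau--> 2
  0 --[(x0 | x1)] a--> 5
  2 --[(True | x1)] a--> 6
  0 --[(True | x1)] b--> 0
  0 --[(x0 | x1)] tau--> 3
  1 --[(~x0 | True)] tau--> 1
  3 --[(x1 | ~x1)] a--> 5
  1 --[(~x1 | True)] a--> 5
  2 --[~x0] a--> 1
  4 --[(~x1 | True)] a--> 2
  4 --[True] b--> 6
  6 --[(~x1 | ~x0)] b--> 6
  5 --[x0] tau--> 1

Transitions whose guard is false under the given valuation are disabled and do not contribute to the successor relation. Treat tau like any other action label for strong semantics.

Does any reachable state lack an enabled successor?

Answer: DEADLOCK-FREE

Analysis:
R = {0,1,3,5}
  0: a→1  a→5  b→0  tau→3  [4 out]
  1: a→5  tau→1  [2 out]
  3: a→5  [1 out]
  5: tau→1  [1 out]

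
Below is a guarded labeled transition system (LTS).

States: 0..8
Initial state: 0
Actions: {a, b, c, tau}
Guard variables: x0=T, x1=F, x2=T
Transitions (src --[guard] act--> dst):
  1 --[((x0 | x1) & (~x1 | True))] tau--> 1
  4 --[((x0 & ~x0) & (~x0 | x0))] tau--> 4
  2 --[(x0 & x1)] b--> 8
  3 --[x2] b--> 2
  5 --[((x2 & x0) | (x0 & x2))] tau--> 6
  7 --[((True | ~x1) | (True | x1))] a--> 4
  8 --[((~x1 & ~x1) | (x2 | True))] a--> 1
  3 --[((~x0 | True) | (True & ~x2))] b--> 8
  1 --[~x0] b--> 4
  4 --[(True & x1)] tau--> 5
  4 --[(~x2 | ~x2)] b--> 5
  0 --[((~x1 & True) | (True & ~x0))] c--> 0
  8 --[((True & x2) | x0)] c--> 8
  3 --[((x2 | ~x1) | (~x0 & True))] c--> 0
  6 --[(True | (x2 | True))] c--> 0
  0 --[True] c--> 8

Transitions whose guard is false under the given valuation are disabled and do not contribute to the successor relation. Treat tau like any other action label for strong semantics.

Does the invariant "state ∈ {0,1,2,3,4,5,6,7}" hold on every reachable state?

Answer: INVARIANT VIOLATED at state 8

Working:
Safe = {0,1,2,3,4,5,6,7}
R = {0,1,8}
  0: ok
  1: ok
  8: outside
reach 8 via c — violates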